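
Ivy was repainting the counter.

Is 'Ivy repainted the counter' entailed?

'was repainting' is progressive; for an accomplishment like 'repaint the counter', it doesn't entail completion.

no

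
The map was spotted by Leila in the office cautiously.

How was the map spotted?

cautiously

'cautiously' marks the manner of the spotting event.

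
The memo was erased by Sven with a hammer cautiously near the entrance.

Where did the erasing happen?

near the entrance

'near the entrance' marks the location of the erasing event.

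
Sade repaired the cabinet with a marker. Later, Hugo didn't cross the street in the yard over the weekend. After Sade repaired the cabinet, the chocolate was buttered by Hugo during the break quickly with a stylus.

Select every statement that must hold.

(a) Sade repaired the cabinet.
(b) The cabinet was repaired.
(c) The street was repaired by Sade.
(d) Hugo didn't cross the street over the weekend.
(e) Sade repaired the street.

(a) Entailed — this follows by dropping conjuncts from the repairing event's description.
(b) Entailed — the original entails any weakening of itself; this just drops 'with a marker' and generalizes the agent.
(c) Not entailed — Sade repaired the cabinet, not the street; the street belongs to the crossing event.
(d) Not entailed — dropping 'in the yard' under negation is not valid — the original leaves open that Hugo crossed the street some other way.
(e) Not entailed — Sade repaired the cabinet, not the street; the street belongs to the crossing event.

(a), (b)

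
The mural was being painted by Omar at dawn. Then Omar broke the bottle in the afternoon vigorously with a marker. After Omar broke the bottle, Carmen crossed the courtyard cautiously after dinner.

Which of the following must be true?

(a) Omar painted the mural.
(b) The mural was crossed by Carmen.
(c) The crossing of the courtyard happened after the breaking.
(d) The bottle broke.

(a) Not entailed — 'was painting' is progressive on an accomplishment; it does not entail the completed 'painted'.
(b) Not entailed — Carmen crossed the courtyard, not the mural; the mural belongs to the painting event.
(c) Entailed — the narrative places the breaking before the crossing.
(d) Entailed — 'Omar broke the bottle' is causative; it entails the inchoative 'the bottle broke'.

(c), (d)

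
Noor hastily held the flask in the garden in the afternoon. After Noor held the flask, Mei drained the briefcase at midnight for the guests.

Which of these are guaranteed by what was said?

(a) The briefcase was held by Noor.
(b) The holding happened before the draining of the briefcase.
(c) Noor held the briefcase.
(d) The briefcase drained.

(a) Not entailed — Noor held the flask, not the briefcase; the briefcase belongs to the draining event.
(b) Entailed — the narrative places the holding before the draining.
(c) Not entailed — Noor held the flask, not the briefcase; the briefcase belongs to the draining event.
(d) Entailed — 'Mei drained the briefcase' is causative; it entails the inchoative 'the briefcase drained'.

(b), (d)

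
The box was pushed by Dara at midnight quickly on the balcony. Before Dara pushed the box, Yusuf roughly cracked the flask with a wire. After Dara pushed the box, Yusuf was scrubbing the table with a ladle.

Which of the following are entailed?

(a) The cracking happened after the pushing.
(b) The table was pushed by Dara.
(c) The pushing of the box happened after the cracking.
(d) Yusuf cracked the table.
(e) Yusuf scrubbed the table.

(a) Not entailed — the narrative places the cracking before the pushing, not after.
(b) Not entailed — Dara pushed the box, not the table; the table belongs to the scrubbing event.
(c) Entailed — the narrative places the cracking before the pushing.
(d) Not entailed — Yusuf cracked the flask, not the table; the table belongs to the scrubbing event.
(e) Entailed — 'scrub' is an activity; 'was scrubbing' entails that some scrubbing happened, so 'scrubbed' holds.

(c), (e)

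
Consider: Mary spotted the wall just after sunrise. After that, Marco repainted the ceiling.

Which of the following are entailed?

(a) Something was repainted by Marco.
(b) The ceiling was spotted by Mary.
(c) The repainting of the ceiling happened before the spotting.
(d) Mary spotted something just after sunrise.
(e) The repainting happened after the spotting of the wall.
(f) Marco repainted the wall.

(a), (d), (e)

(a) Entailed — the original entails any weakening of itself; this just generalizes the patient.
(b) Not entailed — Mary spotted the wall, not the ceiling; the ceiling belongs to the repainting event.
(c) Not entailed — the narrative places the spotting before the repainting, not after.
(d) Entailed — every conjunct here is already in the original spotting event.
(e) Entailed — the narrative places the spotting before the repainting.
(f) Not entailed — Marco repainted the ceiling, not the wall; the wall belongs to the spotting event.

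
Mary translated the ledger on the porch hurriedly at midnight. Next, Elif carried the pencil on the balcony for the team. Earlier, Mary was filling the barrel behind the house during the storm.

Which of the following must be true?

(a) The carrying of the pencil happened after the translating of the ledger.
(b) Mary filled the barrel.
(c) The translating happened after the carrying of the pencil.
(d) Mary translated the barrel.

(a)

(a) Entailed — the narrative places the translating before the carrying.
(b) Not entailed — 'was filling' is progressive on an accomplishment; it does not entail the completed 'filled'.
(c) Not entailed — the narrative places the translating before the carrying, not after.
(d) Not entailed — Mary translated the ledger, not the barrel; the barrel belongs to the filling event.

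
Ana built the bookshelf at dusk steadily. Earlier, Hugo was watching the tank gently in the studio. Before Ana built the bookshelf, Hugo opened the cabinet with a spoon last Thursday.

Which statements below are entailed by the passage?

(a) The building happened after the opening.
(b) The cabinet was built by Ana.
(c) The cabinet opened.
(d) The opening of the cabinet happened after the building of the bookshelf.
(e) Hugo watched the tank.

(a) Entailed — the narrative places the opening before the building.
(b) Not entailed — Ana built the bookshelf, not the cabinet; the cabinet belongs to the opening event.
(c) Entailed — 'Hugo opened the cabinet' is causative; it entails the inchoative 'the cabinet opened'.
(d) Not entailed — the narrative places the opening before the building, not after.
(e) Entailed — 'watch' is an activity; 'was watching' entails that some watching happened, so 'watched' holds.

(a), (c), (e)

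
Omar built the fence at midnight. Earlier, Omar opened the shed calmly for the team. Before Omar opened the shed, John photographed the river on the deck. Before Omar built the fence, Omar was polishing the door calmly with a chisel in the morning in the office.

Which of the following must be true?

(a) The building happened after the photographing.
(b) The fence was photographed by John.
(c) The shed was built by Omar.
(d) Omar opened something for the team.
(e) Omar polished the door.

(a) Entailed — the narrative places the photographing before the building.
(b) Not entailed — John photographed the river, not the fence; the fence belongs to the building event.
(c) Not entailed — Omar built the fence, not the shed; the shed belongs to the opening event.
(d) Entailed — dropping 'calmly' and generalizing the patient leaves a sub-description the original still satisfies.
(e) Entailed — 'polish' is an activity; 'was polishing' entails that some polishing happened, so 'polished' holds.

(a), (d), (e)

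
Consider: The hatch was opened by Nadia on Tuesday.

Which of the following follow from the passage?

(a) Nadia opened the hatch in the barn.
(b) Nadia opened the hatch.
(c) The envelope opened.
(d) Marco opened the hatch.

(b)

(a) Not entailed — 'in the barn' adds information not in the original event.
(b) Entailed — the original entails any weakening of itself; this just drops 'on Tuesday'.
(c) Not entailed — the hatch is what opened, not the envelope.
(d) Not entailed — the passage has Nadia opening the hatch, not Marco.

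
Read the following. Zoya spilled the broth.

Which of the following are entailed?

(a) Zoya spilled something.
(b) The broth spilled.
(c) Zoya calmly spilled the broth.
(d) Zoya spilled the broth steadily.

(a) Entailed — generalizing the patient leaves a sub-description the original still satisfies.
(b) Entailed — 'Zoya spilled the broth' is causative; it entails the inchoative 'the broth spilled'.
(c) Not entailed — 'calmly' adds information not in the original event.
(d) Not entailed — 'steadily' adds information not in the original event.

(a), (b)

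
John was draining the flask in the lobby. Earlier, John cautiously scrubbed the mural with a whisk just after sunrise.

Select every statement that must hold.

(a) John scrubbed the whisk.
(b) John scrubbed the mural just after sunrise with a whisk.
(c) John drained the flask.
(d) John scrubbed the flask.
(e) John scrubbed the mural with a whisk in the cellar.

(a) Not entailed — the whisk is the instrument, not what was scrubbed.
(b) Entailed — the original entails any weakening of itself; this just drops 'cautiously'.
(c) Not entailed — 'was draining' is progressive on an accomplishment; it does not entail the completed 'drained'.
(d) Not entailed — John scrubbed the mural, not the flask; the flask belongs to the draining event.
(e) Not entailed — 'in the cellar' adds information not in the original event.

(b)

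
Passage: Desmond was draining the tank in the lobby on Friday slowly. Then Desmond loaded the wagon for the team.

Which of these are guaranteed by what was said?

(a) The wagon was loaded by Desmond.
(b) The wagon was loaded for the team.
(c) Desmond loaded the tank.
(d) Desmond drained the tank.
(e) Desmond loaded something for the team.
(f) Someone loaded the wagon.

(a), (b), (e), (f)

(a) Entailed — the original entails any weakening of itself; this just drops 'for the team'.
(b) Entailed — this follows by dropping conjuncts from the loading event's description.
(c) Not entailed — Desmond loaded the wagon, not the tank; the tank belongs to the draining event.
(d) Not entailed — 'was draining' is progressive on an accomplishment; it does not entail the completed 'drained'.
(e) Entailed — generalizing the patient leaves a sub-description the original still satisfies.
(f) Entailed — dropping 'for the team' and generalizing the agent leaves a sub-description the original still satisfies.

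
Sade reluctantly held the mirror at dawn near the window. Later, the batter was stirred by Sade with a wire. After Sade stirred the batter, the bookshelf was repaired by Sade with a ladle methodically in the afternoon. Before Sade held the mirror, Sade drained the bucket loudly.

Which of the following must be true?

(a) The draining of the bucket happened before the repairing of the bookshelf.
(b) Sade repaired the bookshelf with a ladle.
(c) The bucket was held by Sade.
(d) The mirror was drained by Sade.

(a), (b)

(a) Entailed — the narrative places the draining before the repairing.
(b) Entailed — this follows by dropping conjuncts from the repairing event's description.
(c) Not entailed — Sade held the mirror, not the bucket; the bucket belongs to the draining event.
(d) Not entailed — Sade drained the bucket, not the mirror; the mirror belongs to the holding event.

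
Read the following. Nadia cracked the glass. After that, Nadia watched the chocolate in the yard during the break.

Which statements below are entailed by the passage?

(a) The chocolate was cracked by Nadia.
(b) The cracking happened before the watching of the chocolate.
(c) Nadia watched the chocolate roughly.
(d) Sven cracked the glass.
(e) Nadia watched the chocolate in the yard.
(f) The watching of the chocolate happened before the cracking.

(a) Not entailed — Nadia cracked the glass, not the chocolate; the chocolate belongs to the watching event.
(b) Entailed — the narrative places the cracking before the watching.
(c) Not entailed — 'roughly' adds information not in the original event.
(d) Not entailed — the passage has Nadia cracking the glass, not Sven.
(e) Entailed — every conjunct here is already in the original watching event.
(f) Not entailed — the narrative places the cracking before the watching, not after.

(b), (e)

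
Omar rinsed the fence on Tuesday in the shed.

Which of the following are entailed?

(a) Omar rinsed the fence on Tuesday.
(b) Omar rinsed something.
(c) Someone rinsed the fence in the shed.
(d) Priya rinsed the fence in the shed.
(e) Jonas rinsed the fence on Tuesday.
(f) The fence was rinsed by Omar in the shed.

(a), (b), (c), (f)

(a) Entailed — every conjunct here is already in the original rinsing event.
(b) Entailed — this follows by dropping conjuncts from the rinsing event's description.
(c) Entailed — dropping 'on Tuesday' and generalizing the agent leaves a sub-description the original still satisfies.
(d) Not entailed — the passage has Omar rinsing the fence, not Priya.
(e) Not entailed — the passage has Omar rinsing the fence, not Jonas.
(f) Entailed — this follows by dropping conjuncts from the rinsing event's description.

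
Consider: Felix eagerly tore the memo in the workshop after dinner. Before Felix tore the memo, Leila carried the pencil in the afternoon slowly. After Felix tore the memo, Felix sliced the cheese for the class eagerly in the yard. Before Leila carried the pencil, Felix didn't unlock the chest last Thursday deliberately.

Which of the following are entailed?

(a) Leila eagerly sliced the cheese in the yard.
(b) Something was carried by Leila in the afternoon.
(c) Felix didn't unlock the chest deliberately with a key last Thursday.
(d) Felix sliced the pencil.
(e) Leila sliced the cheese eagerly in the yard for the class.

(a) Not entailed — the passage has Felix slicing the cheese, not Leila.
(b) Entailed — this follows by dropping conjuncts from the carrying event's description.
(c) Entailed — under negation, adding a further restriction is entailed: if no such unlocking event occurred, none occurred with a key either.
(d) Not entailed — Felix sliced the cheese, not the pencil; the pencil belongs to the carrying event.
(e) Not entailed — the passage has Felix slicing the cheese, not Leila.

(b), (c)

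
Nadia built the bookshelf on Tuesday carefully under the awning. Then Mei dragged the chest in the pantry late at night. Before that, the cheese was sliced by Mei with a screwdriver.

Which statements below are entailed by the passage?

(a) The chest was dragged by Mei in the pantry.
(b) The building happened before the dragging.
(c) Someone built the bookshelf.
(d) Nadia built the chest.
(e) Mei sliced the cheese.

(a) Entailed — the original entails any weakening of itself; this just drops 'late at night'.
(b) Entailed — the narrative places the building before the dragging.
(c) Entailed — dropping 'under the awning', 'on Tuesday', 'carefully' and generalizing the agent leaves a sub-description the original still satisfies.
(d) Not entailed — Nadia built the bookshelf, not the chest; the chest belongs to the dragging event.
(e) Entailed — this follows by dropping conjuncts from the slicing event's description.

(a), (b), (c), (e)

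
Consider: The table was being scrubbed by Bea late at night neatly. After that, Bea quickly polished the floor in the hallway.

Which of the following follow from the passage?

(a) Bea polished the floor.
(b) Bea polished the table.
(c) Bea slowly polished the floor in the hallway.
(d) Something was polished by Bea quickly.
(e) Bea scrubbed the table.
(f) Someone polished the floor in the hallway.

(a), (d), (e), (f)

(a) Entailed — the original entails any weakening of itself; this just drops 'quickly', 'in the hallway'.
(b) Not entailed — Bea polished the floor, not the table; the table belongs to the scrubbing event.
(c) Not entailed — 'slowly' adds a manner not in (and inconsistent with) the original.
(d) Entailed — the original entails any weakening of itself; this just drops 'in the hallway' and generalizes the patient.
(e) Entailed — 'scrub' is an activity; 'was scrubbing' entails that some scrubbing happened, so 'scrubbed' holds.
(f) Entailed — every conjunct here is already in the original polishing event.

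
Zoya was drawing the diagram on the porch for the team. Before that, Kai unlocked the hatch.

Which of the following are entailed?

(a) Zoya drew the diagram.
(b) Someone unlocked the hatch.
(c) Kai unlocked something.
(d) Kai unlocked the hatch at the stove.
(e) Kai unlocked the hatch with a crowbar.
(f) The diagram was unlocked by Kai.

(b), (c)

(a) Not entailed — 'was drawing' is progressive on an accomplishment; it does not entail the completed 'drew'.
(b) Entailed — every conjunct here is already in the original unlocking event.
(c) Entailed — every conjunct here is already in the original unlocking event.
(d) Not entailed — 'at the stove' adds information not in the original event.
(e) Not entailed — 'with a crowbar' adds information not in the original event.
(f) Not entailed — Kai unlocked the hatch, not the diagram; the diagram belongs to the drawing event.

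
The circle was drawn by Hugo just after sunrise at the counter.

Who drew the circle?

'Hugo' marks the agent of the drawing event.

Hugo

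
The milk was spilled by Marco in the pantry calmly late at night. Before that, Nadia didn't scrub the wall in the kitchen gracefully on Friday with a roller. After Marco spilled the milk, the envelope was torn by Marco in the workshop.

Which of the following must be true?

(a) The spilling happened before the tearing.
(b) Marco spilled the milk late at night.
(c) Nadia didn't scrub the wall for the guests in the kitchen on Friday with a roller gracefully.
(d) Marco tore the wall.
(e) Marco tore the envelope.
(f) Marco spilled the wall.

(a) Entailed — the narrative places the spilling before the tearing.
(b) Entailed — dropping 'calmly', 'in the pantry' leaves a sub-description the original still satisfies.
(c) Entailed — under negation, adding a further restriction is entailed: if no such scrubbing event occurred, none occurred for the guests either.
(d) Not entailed — Marco tore the envelope, not the wall; the wall belongs to the scrubbing event.
(e) Entailed — dropping 'in the workshop' leaves a sub-description the original still satisfies.
(f) Not entailed — Marco spilled the milk, not the wall; the wall belongs to the scrubbing event.

(a), (b), (c), (e)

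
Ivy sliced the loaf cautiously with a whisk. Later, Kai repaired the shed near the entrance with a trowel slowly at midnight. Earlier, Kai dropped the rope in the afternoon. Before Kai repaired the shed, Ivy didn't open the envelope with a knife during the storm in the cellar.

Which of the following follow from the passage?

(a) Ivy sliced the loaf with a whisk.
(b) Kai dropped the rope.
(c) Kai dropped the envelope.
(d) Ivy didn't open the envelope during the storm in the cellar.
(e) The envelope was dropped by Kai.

(a) Entailed — every conjunct here is already in the original slicing event.
(b) Entailed — dropping 'in the afternoon' leaves a sub-description the original still satisfies.
(c) Not entailed — Kai dropped the rope, not the envelope; the envelope belongs to the opening event.
(d) Not entailed — dropping 'with a knife' under negation is not valid — the original leaves open that Ivy opened the envelope some other way.
(e) Not entailed — Kai dropped the rope, not the envelope; the envelope belongs to the opening event.

(a), (b)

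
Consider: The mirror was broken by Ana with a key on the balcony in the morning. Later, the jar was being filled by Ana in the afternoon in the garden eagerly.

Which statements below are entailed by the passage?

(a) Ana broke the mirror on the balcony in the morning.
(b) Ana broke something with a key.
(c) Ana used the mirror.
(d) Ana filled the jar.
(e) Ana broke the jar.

(a) Entailed — dropping 'with a key' leaves a sub-description the original still satisfies.
(b) Entailed — this follows by dropping conjuncts from the breaking event's description.
(c) Not entailed — the mirror is the patient, not an instrument — Ana used a key.
(d) Not entailed — 'was filling' is progressive on an accomplishment; it does not entail the completed 'filled'.
(e) Not entailed — Ana broke the mirror, not the jar; the jar belongs to the filling event.

(a), (b)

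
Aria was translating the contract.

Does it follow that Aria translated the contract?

no

'was translating' is progressive; for an accomplishment like 'translate the contract', it doesn't entail completion.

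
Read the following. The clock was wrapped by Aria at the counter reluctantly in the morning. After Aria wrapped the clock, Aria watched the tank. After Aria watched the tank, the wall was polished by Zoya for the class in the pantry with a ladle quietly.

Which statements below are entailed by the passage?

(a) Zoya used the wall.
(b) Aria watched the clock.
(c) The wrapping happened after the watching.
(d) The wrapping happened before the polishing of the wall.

(d)

(a) Not entailed — the wall is the patient, not an instrument — Zoya used a ladle.
(b) Not entailed — Aria watched the tank, not the clock; the clock belongs to the wrapping event.
(c) Not entailed — the narrative places the wrapping before the watching, not after.
(d) Entailed — the narrative places the wrapping before the polishing.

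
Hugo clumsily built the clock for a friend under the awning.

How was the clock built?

clumsily

'clumsily' marks the manner of the building event.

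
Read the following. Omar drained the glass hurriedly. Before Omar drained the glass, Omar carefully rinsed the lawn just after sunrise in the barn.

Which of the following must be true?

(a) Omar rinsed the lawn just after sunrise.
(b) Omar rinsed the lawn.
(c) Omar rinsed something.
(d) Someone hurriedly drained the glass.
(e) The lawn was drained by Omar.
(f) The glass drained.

(a), (b), (c), (d), (f)

(a) Entailed — the original entails any weakening of itself; this just drops 'in the barn', 'carefully'.
(b) Entailed — the original entails any weakening of itself; this just drops 'in the barn', 'carefully', 'just after sunrise'.
(c) Entailed — the original entails any weakening of itself; this just drops 'in the barn', 'carefully', 'just after sunrise' and generalizes the patient.
(d) Entailed — generalizing the agent leaves a sub-description the original still satisfies.
(e) Not entailed — Omar drained the glass, not the lawn; the lawn belongs to the rinsing event.
(f) Entailed — 'Omar drained the glass' is causative; it entails the inchoative 'the glass drained'.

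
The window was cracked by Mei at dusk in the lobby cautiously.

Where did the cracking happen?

'in the lobby' marks the location of the cracking event.

in the lobby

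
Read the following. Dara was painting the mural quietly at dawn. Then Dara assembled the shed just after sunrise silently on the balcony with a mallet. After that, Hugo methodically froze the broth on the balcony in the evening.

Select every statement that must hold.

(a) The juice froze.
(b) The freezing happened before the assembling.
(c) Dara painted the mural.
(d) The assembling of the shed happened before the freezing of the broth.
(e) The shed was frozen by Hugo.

(d)

(a) Not entailed — the broth is what froze, not the juice.
(b) Not entailed — the narrative places the assembling before the freezing, not after.
(c) Not entailed — 'was painting' is progressive on an accomplishment; it does not entail the completed 'painted'.
(d) Entailed — the narrative places the assembling before the freezing.
(e) Not entailed — Hugo froze the broth, not the shed; the shed belongs to the assembling event.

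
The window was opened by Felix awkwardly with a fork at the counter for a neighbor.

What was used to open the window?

a fork

'with a fork' marks the instrument of the opening event.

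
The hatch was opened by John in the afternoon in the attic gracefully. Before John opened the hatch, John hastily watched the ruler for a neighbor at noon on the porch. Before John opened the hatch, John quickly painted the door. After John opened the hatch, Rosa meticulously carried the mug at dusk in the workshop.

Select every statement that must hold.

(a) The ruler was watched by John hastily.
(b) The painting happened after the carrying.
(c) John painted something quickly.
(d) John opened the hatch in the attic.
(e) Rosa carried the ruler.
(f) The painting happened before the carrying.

(a) Entailed — this follows by dropping conjuncts from the watching event's description.
(b) Not entailed — the narrative places the painting before the carrying, not after.
(c) Entailed — every conjunct here is already in the original painting event.
(d) Entailed — the original entails any weakening of itself; this just drops 'gracefully', 'in the afternoon'.
(e) Not entailed — Rosa carried the mug, not the ruler; the ruler belongs to the watching event.
(f) Entailed — the narrative places the painting before the carrying.

(a), (c), (d), (f)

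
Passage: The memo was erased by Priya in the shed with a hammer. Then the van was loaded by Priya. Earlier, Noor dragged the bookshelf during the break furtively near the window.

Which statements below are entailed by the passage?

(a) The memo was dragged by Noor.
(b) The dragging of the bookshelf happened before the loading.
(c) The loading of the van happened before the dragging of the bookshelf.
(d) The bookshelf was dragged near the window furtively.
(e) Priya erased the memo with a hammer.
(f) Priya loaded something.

(b), (d), (e), (f)

(a) Not entailed — Noor dragged the bookshelf, not the memo; the memo belongs to the erasing event.
(b) Entailed — the narrative places the dragging before the loading.
(c) Not entailed — the narrative places the dragging before the loading, not after.
(d) Entailed — every conjunct here is already in the original dragging event.
(e) Entailed — this follows by dropping conjuncts from the erasing event's description.
(f) Entailed — the original entails any weakening of itself; this just generalizes the patient.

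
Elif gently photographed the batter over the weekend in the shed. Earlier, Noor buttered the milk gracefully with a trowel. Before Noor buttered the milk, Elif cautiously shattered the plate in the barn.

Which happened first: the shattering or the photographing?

the shattering

The connectives place the shattering before the photographing.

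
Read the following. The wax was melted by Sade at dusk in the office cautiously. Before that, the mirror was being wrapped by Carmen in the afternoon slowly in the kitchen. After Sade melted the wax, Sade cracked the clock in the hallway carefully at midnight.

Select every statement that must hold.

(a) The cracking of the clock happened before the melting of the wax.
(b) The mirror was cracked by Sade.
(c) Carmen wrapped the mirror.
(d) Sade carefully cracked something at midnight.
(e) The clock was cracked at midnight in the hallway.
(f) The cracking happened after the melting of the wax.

(a) Not entailed — the narrative places the melting before the cracking, not after.
(b) Not entailed — Sade cracked the clock, not the mirror; the mirror belongs to the wrapping event.
(c) Not entailed — 'was wrapping' is progressive on an accomplishment; it does not entail the completed 'wrapped'.
(d) Entailed — dropping 'in the hallway' and generalizing the patient leaves a sub-description the original still satisfies.
(e) Entailed — this follows by dropping conjuncts from the cracking event's description.
(f) Entailed — the narrative places the melting before the cracking.

(d), (e), (f)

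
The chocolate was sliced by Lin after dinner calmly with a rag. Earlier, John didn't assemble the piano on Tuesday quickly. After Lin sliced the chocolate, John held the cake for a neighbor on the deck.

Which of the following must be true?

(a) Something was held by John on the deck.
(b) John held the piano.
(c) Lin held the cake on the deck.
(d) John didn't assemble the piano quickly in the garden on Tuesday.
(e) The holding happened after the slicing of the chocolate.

(a), (d), (e)

(a) Entailed — every conjunct here is already in the original holding event.
(b) Not entailed — John held the cake, not the piano; the piano belongs to the assembling event.
(c) Not entailed — the passage has John holding the cake, not Lin.
(d) Entailed — under negation, adding a further restriction is entailed: if no such assembling event occurred, none occurred in the garden either.
(e) Entailed — the narrative places the slicing before the holding.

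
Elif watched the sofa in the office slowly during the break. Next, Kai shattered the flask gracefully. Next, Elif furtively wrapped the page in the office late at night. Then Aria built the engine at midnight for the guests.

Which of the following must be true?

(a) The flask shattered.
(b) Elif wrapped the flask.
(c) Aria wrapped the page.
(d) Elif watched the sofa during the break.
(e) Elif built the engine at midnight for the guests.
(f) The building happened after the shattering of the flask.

(a), (d), (f)

(a) Entailed — 'Kai shattered the flask' is causative; it entails the inchoative 'the flask shattered'.
(b) Not entailed — Elif wrapped the page, not the flask; the flask belongs to the shattering event.
(c) Not entailed — the passage has Elif wrapping the page, not Aria.
(d) Entailed — this follows by dropping conjuncts from the watching event's description.
(e) Not entailed — the passage has Aria building the engine, not Elif.
(f) Entailed — the narrative places the shattering before the building.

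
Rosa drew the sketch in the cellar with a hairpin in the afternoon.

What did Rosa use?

a hairpin

'with a hairpin' marks the instrument of the drawing event.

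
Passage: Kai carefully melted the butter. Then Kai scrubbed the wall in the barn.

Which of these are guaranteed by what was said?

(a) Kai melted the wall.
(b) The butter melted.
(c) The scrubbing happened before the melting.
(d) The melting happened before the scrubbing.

(b), (d)

(a) Not entailed — Kai melted the butter, not the wall; the wall belongs to the scrubbing event.
(b) Entailed — 'Kai melted the butter' is causative; it entails the inchoative 'the butter melted'.
(c) Not entailed — the narrative places the melting before the scrubbing, not after.
(d) Entailed — the narrative places the melting before the scrubbing.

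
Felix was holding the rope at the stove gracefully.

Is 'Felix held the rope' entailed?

yes

'hold' is atelic; if Felix was holding the rope, then Felix held the rope (for some time).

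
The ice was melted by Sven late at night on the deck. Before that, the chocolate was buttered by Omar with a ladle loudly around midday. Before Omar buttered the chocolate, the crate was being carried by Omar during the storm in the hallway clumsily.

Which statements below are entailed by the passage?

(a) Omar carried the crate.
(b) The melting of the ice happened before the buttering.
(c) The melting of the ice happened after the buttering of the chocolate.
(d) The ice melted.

(a) Entailed — 'carry' is an activity; 'was carrying' entails that some carrying happened, so 'carried' holds.
(b) Not entailed — the narrative places the buttering before the melting, not after.
(c) Entailed — the narrative places the buttering before the melting.
(d) Entailed — 'Sven melted the ice' is causative; it entails the inchoative 'the ice melted'.

(a), (c), (d)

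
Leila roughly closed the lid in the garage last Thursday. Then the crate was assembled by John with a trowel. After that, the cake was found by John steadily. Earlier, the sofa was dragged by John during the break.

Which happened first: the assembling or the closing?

The connectives place the closing before the assembling.

the closing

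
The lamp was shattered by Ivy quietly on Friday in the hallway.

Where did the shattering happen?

'in the hallway' marks the location of the shattering event.

in the hallway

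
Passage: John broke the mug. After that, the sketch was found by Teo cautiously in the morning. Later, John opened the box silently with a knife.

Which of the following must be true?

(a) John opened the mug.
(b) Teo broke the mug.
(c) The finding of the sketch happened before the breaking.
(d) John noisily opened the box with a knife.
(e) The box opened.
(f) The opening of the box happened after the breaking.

(e), (f)

(a) Not entailed — John opened the box, not the mug; the mug belongs to the breaking event.
(b) Not entailed — the passage has John breaking the mug, not Teo.
(c) Not entailed — the narrative places the breaking before the finding, not after.
(d) Not entailed — 'noisily' adds a manner not in (and inconsistent with) the original.
(e) Entailed — 'John opened the box' is causative; it entails the inchoative 'the box opened'.
(f) Entailed — the narrative places the breaking before the opening.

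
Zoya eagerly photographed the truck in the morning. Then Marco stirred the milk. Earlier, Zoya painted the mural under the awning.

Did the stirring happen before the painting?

The narrative orders the painting before the stirring.

no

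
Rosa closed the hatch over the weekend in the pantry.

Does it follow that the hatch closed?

yes

'Rosa closed the hatch' is the causative; it entails the inchoative 'the hatch closed'.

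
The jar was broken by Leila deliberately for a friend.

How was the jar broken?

'deliberately' marks the manner of the breaking event.

deliberately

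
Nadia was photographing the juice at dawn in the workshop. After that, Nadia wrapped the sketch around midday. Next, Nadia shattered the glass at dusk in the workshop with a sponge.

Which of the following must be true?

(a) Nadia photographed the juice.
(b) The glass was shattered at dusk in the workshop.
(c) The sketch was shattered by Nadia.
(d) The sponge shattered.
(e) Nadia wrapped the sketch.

(a) Not entailed — 'was photographing' is progressive on an accomplishment; it does not entail the completed 'photographed'.
(b) Entailed — dropping 'with a sponge' and generalizing the agent leaves a sub-description the original still satisfies.
(c) Not entailed — Nadia shattered the glass, not the sketch; the sketch belongs to the wrapping event.
(d) Not entailed — the glass is what shattered, not the sponge.
(e) Entailed — every conjunct here is already in the original wrapping event.

(b), (e)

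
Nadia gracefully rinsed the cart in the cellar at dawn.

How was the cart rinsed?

'gracefully' marks the manner of the rinsing event.

gracefully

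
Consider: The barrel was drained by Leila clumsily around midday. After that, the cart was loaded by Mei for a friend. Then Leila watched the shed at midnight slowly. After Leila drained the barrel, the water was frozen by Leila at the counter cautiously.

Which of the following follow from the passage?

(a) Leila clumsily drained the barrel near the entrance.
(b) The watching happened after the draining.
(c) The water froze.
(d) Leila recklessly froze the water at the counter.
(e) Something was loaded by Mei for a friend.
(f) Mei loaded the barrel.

(a) Not entailed — 'near the entrance' adds information not in the original event.
(b) Entailed — the narrative places the draining before the watching.
(c) Entailed — 'Leila froze the water' is causative; it entails the inchoative 'the water froze'.
(d) Not entailed — 'recklessly' adds a manner not in (and inconsistent with) the original.
(e) Entailed — the original entails any weakening of itself; this just generalizes the patient.
(f) Not entailed — Mei loaded the cart, not the barrel; the barrel belongs to the draining event.

(b), (c), (e)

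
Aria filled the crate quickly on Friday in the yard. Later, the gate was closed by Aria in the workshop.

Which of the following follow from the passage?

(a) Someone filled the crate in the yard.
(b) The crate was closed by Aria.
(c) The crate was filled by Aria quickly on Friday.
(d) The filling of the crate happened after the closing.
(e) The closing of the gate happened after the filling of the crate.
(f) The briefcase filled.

(a), (c), (e)

(a) Entailed — this follows by dropping conjuncts from the filling event's description.
(b) Not entailed — Aria closed the gate, not the crate; the crate belongs to the filling event.
(c) Entailed — the original entails any weakening of itself; this just drops 'in the yard'.
(d) Not entailed — the narrative places the filling before the closing, not after.
(e) Entailed — the narrative places the filling before the closing.
(f) Not entailed — the crate is what filled, not the briefcase.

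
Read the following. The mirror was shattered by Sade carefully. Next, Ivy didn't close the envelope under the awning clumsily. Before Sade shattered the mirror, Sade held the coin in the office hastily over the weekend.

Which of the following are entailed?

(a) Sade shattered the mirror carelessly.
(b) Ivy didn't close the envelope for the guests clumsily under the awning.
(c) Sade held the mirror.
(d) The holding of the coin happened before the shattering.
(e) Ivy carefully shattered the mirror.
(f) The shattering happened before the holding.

(a) Not entailed — 'carelessly' adds a manner not in (and inconsistent with) the original.
(b) Entailed — under negation, adding a further restriction is entailed: if no such closing event occurred, none occurred for the guests either.
(c) Not entailed — Sade held the coin, not the mirror; the mirror belongs to the shattering event.
(d) Entailed — the narrative places the holding before the shattering.
(e) Not entailed — the passage has Sade shattering the mirror, not Ivy.
(f) Not entailed — the narrative places the holding before the shattering, not after.

(b), (d)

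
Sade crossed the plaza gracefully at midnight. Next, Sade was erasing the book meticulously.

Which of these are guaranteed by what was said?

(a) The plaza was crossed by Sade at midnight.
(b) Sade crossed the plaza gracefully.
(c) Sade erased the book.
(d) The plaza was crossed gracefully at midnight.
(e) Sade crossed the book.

(a) Entailed — dropping 'gracefully' leaves a sub-description the original still satisfies.
(b) Entailed — the original entails any weakening of itself; this just drops 'at midnight'.
(c) Not entailed — 'was erasing' is progressive on an accomplishment; it does not entail the completed 'erased'.
(d) Entailed — this follows by dropping conjuncts from the crossing event's description.
(e) Not entailed — Sade crossed the plaza, not the book; the book belongs to the erasing event.

(a), (b), (d)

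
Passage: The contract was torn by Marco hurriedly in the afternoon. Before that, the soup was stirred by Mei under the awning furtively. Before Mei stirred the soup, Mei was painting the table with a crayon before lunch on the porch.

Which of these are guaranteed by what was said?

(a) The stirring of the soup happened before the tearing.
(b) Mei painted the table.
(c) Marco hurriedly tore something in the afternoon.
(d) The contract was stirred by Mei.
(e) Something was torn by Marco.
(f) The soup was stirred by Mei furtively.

(a), (c), (e), (f)

(a) Entailed — the narrative places the stirring before the tearing.
(b) Not entailed — 'was painting' is progressive on an accomplishment; it does not entail the completed 'painted'.
(c) Entailed — generalizing the patient leaves a sub-description the original still satisfies.
(d) Not entailed — Mei stirred the soup, not the contract; the contract belongs to the tearing event.
(e) Entailed — every conjunct here is already in the original tearing event.
(f) Entailed — the original entails any weakening of itself; this just drops 'under the awning'.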